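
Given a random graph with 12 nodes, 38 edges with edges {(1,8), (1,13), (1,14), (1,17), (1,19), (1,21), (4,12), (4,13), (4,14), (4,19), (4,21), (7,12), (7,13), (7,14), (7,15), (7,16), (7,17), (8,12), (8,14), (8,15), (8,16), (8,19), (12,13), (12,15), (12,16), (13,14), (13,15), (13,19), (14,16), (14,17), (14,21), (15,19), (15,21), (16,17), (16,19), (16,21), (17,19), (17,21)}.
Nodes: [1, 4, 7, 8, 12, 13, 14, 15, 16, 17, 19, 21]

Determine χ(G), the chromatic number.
Clique number ω(G) = 4 (lower bound: χ ≥ ω).
The clique on [7, 12, 13, 15] has size 4, forcing χ ≥ 4, and the coloring below uses 4 colors, so χ(G) = 4.
A valid 4-coloring: color 1: [12, 14, 19]; color 2: [1, 4, 15, 16]; color 3: [8, 13, 17]; color 4: [7, 21].

χ(G) = 4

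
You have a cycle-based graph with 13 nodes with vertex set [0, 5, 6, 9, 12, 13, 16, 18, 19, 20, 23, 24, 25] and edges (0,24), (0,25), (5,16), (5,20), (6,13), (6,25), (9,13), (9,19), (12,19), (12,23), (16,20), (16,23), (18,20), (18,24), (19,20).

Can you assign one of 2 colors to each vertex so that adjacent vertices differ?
The clique on vertices [5, 16, 20] has size 3 > 2, so it alone needs 3 colors.

No, G is not 2-colorable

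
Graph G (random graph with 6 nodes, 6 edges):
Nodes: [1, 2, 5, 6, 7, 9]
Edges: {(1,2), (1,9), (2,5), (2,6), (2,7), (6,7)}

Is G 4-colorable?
A valid 4-coloring: color 1: [2, 9]; color 2: [1, 5, 7]; color 3: [6].
(χ(G) = 3 ≤ 4.)

Yes, G is 4-colorable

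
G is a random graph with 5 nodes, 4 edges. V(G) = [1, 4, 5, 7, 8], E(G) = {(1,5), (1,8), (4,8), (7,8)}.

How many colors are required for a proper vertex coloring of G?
χ(G) = 2

Clique number ω(G) = 2 (lower bound: χ ≥ ω).
The graph is bipartite (no odd cycle), so 2 colors suffice: χ(G) = 2.
A valid 2-coloring: color 1: [5, 8]; color 2: [1, 4, 7].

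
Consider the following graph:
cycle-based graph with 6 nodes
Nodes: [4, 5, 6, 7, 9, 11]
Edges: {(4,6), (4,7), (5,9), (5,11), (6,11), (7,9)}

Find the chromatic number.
Clique number ω(G) = 2 (lower bound: χ ≥ ω).
The graph is bipartite (no odd cycle), so 2 colors suffice: χ(G) = 2.
A valid 2-coloring: color 1: [4, 9, 11]; color 2: [5, 6, 7].

χ(G) = 2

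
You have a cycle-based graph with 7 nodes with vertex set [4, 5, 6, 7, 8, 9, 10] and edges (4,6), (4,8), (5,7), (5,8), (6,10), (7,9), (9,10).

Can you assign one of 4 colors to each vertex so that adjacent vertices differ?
A valid 4-coloring: color 1: [6, 8, 9]; color 2: [4, 5, 10]; color 3: [7].
(χ(G) = 3 ≤ 4.)

Yes, G is 4-colorable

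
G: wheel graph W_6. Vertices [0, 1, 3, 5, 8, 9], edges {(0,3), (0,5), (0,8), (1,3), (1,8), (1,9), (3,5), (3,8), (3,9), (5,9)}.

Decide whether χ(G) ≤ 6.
A valid 6-coloring: color 1: [3]; color 2: [8, 9]; color 3: [0, 1]; color 4: [5].
(χ(G) = 4 ≤ 6.)

Yes, G is 6-colorable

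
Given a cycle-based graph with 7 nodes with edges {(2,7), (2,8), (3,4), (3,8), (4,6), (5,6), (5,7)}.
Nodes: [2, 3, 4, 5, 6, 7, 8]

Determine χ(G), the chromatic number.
χ(G) = 3

Clique number ω(G) = 2 (lower bound: χ ≥ ω).
Odd cycle [2, 8, 3, 4, 6, 5, 7] needs 3 colors (χ ≥ 3).
The coloring below uses 3 colors, so χ(G) = 3.
A valid 3-coloring: color 1: [2, 3, 5]; color 2: [4, 7, 8]; color 3: [6].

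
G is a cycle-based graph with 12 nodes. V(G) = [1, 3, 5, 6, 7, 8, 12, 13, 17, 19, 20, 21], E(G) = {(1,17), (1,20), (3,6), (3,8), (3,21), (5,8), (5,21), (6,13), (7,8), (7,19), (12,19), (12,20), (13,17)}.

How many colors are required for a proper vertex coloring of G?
χ(G) = 2

Clique number ω(G) = 2 (lower bound: χ ≥ ω).
The graph is bipartite (no odd cycle), so 2 colors suffice: χ(G) = 2.
A valid 2-coloring: color 1: [6, 8, 17, 19, 20, 21]; color 2: [1, 3, 5, 7, 12, 13].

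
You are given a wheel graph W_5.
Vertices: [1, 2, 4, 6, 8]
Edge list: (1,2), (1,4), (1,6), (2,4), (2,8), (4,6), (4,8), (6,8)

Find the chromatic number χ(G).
Clique number ω(G) = 3 (lower bound: χ ≥ ω).
The clique on [2, 4, 8] has size 3, forcing χ ≥ 3, and the coloring below uses 3 colors, so χ(G) = 3.
A valid 3-coloring: color 1: [4]; color 2: [1, 8]; color 3: [2, 6].

χ(G) = 3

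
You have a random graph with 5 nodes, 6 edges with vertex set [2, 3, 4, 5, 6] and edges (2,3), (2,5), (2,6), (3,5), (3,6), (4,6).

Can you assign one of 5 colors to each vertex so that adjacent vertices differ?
Yes, G is 5-colorable

A valid 5-coloring: color 1: [2, 4]; color 2: [5, 6]; color 3: [3].
(χ(G) = 3 ≤ 5.)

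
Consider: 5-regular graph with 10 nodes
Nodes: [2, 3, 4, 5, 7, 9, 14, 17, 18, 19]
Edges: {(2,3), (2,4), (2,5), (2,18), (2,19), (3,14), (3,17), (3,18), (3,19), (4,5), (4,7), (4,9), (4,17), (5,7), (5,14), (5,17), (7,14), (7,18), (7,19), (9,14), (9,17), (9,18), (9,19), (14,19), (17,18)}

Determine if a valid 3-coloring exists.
No, G is not 3-colorable

Suppose a proper 3-coloring c exists. The clique [2, 3, 18] takes 3 distinct colors; by symmetry let c(2) = 1, c(3) = 2, c(18) = 3.
- Vertex 17: neighbors [3, 18] already have colors [2, 3] ⇒ c(17) = 1.
- Vertex 9: neighbors [17, 18] already have colors [1, 3] ⇒ c(9) = 2.
- Vertex 4: neighbors [2, 9] already have colors [1, 2] ⇒ c(4) = 3.
- Vertex 5: neighbors [2, 4] already have colors [1, 3] ⇒ c(5) = 2.
- Vertex 7: neighbors [5, 4] already have colors [2, 3] ⇒ c(7) = 1.
- Vertex 14: neighbors [7, 3] already have colors [1, 2] ⇒ c(14) = 3.
- Vertex 19: neighbors [2, 3, 14] already have colors [1, 2, 3] — all 3 colors blocked. Contradiction.
The forced assignments end in a contradiction, so G has no proper 3-coloring (χ ≥ 4).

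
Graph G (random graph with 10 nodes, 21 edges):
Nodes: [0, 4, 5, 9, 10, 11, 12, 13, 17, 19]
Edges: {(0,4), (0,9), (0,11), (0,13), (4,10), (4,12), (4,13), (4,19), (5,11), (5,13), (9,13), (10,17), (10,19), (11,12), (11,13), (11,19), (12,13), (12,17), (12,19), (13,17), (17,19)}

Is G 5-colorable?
Yes, G is 5-colorable

A valid 5-coloring: color 1: [13, 19]; color 2: [4, 9, 11, 17]; color 3: [0, 5, 10, 12].
(χ(G) = 3 ≤ 5.)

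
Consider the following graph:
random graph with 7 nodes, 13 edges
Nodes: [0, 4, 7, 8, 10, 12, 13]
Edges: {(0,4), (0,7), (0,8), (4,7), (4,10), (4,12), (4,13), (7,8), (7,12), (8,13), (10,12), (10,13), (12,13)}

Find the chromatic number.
χ(G) = 4

Clique number ω(G) = 4 (lower bound: χ ≥ ω).
The clique on [4, 10, 12, 13] has size 4, forcing χ ≥ 4, and the coloring below uses 4 colors, so χ(G) = 4.
A valid 4-coloring: color 1: [4, 8]; color 2: [7, 13]; color 3: [0, 12]; color 4: [10].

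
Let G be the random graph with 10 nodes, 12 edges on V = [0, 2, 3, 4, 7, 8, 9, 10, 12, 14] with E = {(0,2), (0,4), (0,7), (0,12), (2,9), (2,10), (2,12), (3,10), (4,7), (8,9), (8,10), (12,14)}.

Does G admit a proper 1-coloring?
No, G is not 1-colorable

The clique on vertices [0, 2, 12] has size 3 > 1, so it alone needs 3 colors.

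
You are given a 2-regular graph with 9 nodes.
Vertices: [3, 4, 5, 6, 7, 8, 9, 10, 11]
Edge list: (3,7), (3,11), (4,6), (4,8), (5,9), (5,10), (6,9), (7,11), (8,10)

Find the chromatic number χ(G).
χ(G) = 3

Clique number ω(G) = 3 (lower bound: χ ≥ ω).
The clique on [3, 7, 11] has size 3, forcing χ ≥ 3, and the coloring below uses 3 colors, so χ(G) = 3.
A valid 3-coloring: color 1: [4, 7, 9, 10]; color 2: [3, 5, 6, 8]; color 3: [11].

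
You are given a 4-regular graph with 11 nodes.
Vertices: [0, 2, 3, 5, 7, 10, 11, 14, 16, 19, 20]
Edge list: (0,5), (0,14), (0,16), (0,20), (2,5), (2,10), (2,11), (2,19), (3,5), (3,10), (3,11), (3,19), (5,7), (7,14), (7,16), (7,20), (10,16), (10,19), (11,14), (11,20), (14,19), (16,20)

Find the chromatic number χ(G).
χ(G) = 3

Clique number ω(G) = 3 (lower bound: χ ≥ ω).
The clique on [0, 16, 20] has size 3, forcing χ ≥ 3, and the coloring below uses 3 colors, so χ(G) = 3.
A valid 3-coloring: color 1: [0, 7, 10, 11]; color 2: [2, 3, 14, 20]; color 3: [5, 16, 19].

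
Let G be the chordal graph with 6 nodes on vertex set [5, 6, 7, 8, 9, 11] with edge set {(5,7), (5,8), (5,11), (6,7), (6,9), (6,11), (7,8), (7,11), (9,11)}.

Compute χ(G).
χ(G) = 3

Clique number ω(G) = 3 (lower bound: χ ≥ ω).
The clique on [6, 9, 11] has size 3, forcing χ ≥ 3, and the coloring below uses 3 colors, so χ(G) = 3.
A valid 3-coloring: color 1: [7, 9]; color 2: [8, 11]; color 3: [5, 6].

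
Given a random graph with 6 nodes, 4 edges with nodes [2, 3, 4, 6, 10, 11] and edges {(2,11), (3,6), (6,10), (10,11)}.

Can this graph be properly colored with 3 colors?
Yes, G is 3-colorable

A valid 3-coloring: color 1: [4, 6, 11]; color 2: [2, 3, 10].
(χ(G) = 2 ≤ 3.)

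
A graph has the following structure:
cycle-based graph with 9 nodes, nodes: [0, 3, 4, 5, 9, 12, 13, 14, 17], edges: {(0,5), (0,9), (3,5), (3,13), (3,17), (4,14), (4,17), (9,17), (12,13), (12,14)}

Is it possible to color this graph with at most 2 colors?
Odd cycle [5, 0, 9, 17, 3] needs 3 colors (χ ≥ 3).
Hence χ(G) ≥ 3 > 2, so no proper 2-coloring exists.

No, G is not 2-colorable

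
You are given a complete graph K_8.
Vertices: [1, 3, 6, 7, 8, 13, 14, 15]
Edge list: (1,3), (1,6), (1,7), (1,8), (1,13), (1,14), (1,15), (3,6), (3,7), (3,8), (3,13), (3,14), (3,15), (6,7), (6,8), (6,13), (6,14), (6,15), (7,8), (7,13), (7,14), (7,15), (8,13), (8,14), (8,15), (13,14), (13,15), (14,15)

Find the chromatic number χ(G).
Clique number ω(G) = 8 (lower bound: χ ≥ ω).
The clique on [1, 3, 6, 7, 8, 13, 14, 15] has size 8, forcing χ ≥ 8, and the coloring below uses 8 colors, so χ(G) = 8.
A valid 8-coloring: color 1: [13]; color 2: [14]; color 3: [8]; color 4: [3]; color 5: [6]; color 6: [1]; color 7: [7]; color 8: [15].

χ(G) = 8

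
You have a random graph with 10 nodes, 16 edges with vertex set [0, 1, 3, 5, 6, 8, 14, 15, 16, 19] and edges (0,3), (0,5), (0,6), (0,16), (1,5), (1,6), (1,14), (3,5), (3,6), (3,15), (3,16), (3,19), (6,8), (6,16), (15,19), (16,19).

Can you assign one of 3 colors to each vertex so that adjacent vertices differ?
The clique on vertices [0, 3, 6, 16] has size 4 > 3, so it alone needs 4 colors.

No, G is not 3-colorable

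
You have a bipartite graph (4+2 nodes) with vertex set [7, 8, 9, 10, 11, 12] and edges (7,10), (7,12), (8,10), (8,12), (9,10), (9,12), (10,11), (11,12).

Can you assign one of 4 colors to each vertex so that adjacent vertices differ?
Yes, G is 4-colorable

A valid 4-coloring: color 1: [10, 12]; color 2: [7, 8, 9, 11].
(χ(G) = 2 ≤ 4.)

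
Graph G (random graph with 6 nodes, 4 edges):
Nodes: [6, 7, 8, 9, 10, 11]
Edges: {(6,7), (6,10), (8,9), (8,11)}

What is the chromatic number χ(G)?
Clique number ω(G) = 2 (lower bound: χ ≥ ω).
The graph is bipartite (no odd cycle), so 2 colors suffice: χ(G) = 2.
A valid 2-coloring: color 1: [6, 8]; color 2: [7, 9, 10, 11].

χ(G) = 2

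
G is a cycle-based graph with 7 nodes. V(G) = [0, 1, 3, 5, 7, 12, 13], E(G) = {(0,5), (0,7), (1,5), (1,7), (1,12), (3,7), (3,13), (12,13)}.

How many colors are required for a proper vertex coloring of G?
Clique number ω(G) = 2 (lower bound: χ ≥ ω).
Odd cycle [3, 13, 12, 1, 7] needs 3 colors (χ ≥ 3).
The coloring below uses 3 colors, so χ(G) = 3.
A valid 3-coloring: color 1: [5, 7, 13]; color 2: [0, 1, 3]; color 3: [12].

χ(G) = 3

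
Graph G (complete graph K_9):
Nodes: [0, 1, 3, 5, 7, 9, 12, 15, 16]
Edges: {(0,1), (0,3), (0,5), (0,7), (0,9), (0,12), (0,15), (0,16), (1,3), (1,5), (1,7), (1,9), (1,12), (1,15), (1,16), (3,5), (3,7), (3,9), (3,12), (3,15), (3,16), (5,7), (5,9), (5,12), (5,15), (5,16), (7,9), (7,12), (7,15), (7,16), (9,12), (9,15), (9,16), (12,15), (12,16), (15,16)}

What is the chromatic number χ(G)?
χ(G) = 9

Clique number ω(G) = 9 (lower bound: χ ≥ ω).
The clique on [0, 1, 3, 5, 7, 9, 12, 15, 16] has size 9, forcing χ ≥ 9, and the coloring below uses 9 colors, so χ(G) = 9.
A valid 9-coloring: color 1: [15]; color 2: [5]; color 3: [16]; color 4: [9]; color 5: [0]; color 6: [7]; color 7: [12]; color 8: [1]; color 9: [3].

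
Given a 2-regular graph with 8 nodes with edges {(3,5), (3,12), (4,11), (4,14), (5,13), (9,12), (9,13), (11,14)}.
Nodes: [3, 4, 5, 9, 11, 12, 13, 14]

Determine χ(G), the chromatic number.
Clique number ω(G) = 3 (lower bound: χ ≥ ω).
The clique on [4, 11, 14] has size 3, forcing χ ≥ 3, and the coloring below uses 3 colors, so χ(G) = 3.
A valid 3-coloring: color 1: [5, 9, 14]; color 2: [3, 4, 13]; color 3: [11, 12].

χ(G) = 3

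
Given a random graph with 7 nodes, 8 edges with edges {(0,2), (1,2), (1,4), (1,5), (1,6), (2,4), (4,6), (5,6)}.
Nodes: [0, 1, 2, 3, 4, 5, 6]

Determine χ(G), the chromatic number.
Clique number ω(G) = 3 (lower bound: χ ≥ ω).
The clique on [1, 2, 4] has size 3, forcing χ ≥ 3, and the coloring below uses 3 colors, so χ(G) = 3.
A valid 3-coloring: color 1: [0, 1, 3]; color 2: [2, 6]; color 3: [4, 5].

χ(G) = 3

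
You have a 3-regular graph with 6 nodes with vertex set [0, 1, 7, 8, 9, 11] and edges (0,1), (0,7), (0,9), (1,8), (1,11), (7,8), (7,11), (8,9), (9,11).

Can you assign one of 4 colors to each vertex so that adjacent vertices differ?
A valid 4-coloring: color 1: [0, 8, 11]; color 2: [1, 7, 9].
(χ(G) = 2 ≤ 4.)

Yes, G is 4-colorable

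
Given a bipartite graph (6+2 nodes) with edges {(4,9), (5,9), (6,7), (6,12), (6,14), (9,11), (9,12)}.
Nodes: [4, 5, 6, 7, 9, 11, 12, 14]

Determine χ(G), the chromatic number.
Clique number ω(G) = 2 (lower bound: χ ≥ ω).
The graph is bipartite (no odd cycle), so 2 colors suffice: χ(G) = 2.
A valid 2-coloring: color 1: [6, 9]; color 2: [4, 5, 7, 11, 12, 14].

χ(G) = 2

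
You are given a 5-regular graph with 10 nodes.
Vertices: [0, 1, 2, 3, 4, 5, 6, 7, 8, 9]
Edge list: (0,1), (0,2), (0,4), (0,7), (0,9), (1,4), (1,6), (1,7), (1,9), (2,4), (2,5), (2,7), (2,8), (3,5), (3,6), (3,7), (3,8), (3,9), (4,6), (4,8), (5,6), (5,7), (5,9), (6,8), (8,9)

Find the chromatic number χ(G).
χ(G) = 4

Clique number ω(G) = 3 (lower bound: χ ≥ ω).
Odd cycle [8, 2, 0, 1, 6] needs 3 colors (χ ≥ 3).
Vertex 4 is adjacent to every vertex of [0, 1, 2, 6, 8], which already need 3 colors among themselves, so 4 needs a new color (χ ≥ 4).
The coloring below uses 4 colors, so χ(G) = 4.
A valid 4-coloring: color 1: [1, 5, 8]; color 2: [4, 7, 9]; color 3: [2, 3]; color 4: [0, 6].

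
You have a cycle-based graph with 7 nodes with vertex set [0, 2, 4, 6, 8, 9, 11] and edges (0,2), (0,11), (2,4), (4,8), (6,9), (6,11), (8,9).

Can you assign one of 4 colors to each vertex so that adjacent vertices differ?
Yes, G is 4-colorable

A valid 4-coloring: color 1: [2, 8, 11]; color 2: [0, 4, 6]; color 3: [9].
(χ(G) = 3 ≤ 4.)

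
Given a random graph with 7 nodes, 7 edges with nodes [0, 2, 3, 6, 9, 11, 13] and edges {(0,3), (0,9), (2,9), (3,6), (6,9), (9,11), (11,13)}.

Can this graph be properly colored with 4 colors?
A valid 4-coloring: color 1: [3, 9, 13]; color 2: [0, 2, 6, 11].
(χ(G) = 2 ≤ 4.)

Yes, G is 4-colorable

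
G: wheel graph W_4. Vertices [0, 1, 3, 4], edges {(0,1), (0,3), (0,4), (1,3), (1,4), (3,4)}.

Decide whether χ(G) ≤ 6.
Yes, G is 6-colorable

A valid 6-coloring: color 1: [0]; color 2: [1]; color 3: [3]; color 4: [4].
(χ(G) = 4 ≤ 6.)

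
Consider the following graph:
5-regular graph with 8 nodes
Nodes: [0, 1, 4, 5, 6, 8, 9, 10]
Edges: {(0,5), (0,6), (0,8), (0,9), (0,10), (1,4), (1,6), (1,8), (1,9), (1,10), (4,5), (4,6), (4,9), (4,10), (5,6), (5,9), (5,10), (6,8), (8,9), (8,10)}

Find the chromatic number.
χ(G) = 4

Clique number ω(G) = 3 (lower bound: χ ≥ ω).
Odd cycle [5, 0, 8, 1, 4] needs 3 colors (χ ≥ 3).
Vertex 6 is adjacent to every vertex of [0, 1, 4, 5, 8], which already need 3 colors among themselves, so 6 needs a new color (χ ≥ 4).
The coloring below uses 4 colors, so χ(G) = 4.
A valid 4-coloring: color 1: [6, 9, 10]; color 2: [0, 1]; color 3: [4, 8]; color 4: [5].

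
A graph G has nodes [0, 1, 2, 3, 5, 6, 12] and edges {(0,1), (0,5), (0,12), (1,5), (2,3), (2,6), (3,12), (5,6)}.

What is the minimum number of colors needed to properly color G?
χ(G) = 3

Clique number ω(G) = 3 (lower bound: χ ≥ ω).
The clique on [0, 1, 5] has size 3, forcing χ ≥ 3, and the coloring below uses 3 colors, so χ(G) = 3.
A valid 3-coloring: color 1: [2, 5, 12]; color 2: [0, 3, 6]; color 3: [1].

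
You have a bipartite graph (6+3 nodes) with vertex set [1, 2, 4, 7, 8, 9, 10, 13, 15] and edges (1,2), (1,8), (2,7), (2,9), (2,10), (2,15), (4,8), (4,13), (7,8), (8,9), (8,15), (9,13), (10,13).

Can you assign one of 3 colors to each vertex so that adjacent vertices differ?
A valid 3-coloring: color 1: [2, 8, 13]; color 2: [1, 4, 7, 9, 10, 15].
(χ(G) = 2 ≤ 3.)

Yes, G is 3-colorable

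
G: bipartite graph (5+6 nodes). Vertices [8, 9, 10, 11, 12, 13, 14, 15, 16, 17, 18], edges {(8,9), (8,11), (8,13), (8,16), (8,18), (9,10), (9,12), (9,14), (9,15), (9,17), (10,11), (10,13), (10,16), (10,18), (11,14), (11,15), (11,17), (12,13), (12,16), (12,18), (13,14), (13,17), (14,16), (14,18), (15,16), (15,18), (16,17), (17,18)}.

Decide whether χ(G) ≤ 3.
A valid 3-coloring: color 1: [9, 11, 13, 16, 18]; color 2: [8, 10, 12, 14, 15, 17].
(χ(G) = 2 ≤ 3.)

Yes, G is 3-colorable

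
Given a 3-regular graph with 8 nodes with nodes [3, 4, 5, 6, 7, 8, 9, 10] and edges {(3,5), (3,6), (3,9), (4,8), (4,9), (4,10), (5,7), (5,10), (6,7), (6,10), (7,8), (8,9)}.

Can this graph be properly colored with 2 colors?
No, G is not 2-colorable

The clique on vertices [4, 8, 9] has size 3 > 2, so it alone needs 3 colors.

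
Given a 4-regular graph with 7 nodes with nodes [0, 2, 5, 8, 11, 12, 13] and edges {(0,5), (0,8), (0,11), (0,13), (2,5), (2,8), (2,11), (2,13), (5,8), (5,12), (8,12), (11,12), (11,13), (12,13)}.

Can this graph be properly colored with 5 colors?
Yes, G is 5-colorable

A valid 5-coloring: color 1: [8, 11]; color 2: [0, 2, 12]; color 3: [5, 13].
(χ(G) = 3 ≤ 5.)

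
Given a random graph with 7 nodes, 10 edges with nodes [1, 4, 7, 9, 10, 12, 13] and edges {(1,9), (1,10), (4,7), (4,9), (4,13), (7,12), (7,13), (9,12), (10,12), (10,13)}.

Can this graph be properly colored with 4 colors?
A valid 4-coloring: color 1: [4, 10]; color 2: [1, 12, 13]; color 3: [7, 9].
(χ(G) = 3 ≤ 4.)

Yes, G is 4-colorable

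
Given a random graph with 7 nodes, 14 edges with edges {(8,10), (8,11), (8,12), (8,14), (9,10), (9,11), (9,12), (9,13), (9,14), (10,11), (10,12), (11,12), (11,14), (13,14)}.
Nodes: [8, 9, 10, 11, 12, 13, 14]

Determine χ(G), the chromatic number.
χ(G) = 4

Clique number ω(G) = 4 (lower bound: χ ≥ ω).
The clique on [8, 10, 11, 12] has size 4, forcing χ ≥ 4, and the coloring below uses 4 colors, so χ(G) = 4.
A valid 4-coloring: color 1: [11, 13]; color 2: [8, 9]; color 3: [12, 14]; color 4: [10].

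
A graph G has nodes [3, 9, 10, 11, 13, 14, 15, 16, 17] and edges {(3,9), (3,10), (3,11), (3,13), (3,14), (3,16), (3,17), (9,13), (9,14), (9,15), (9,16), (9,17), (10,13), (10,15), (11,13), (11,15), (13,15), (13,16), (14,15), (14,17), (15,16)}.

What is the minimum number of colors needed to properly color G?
Clique number ω(G) = 4 (lower bound: χ ≥ ω).
The clique on [3, 9, 13, 16] has size 4, forcing χ ≥ 4, and the coloring below uses 4 colors, so χ(G) = 4.
A valid 4-coloring: color 1: [3, 15]; color 2: [13, 14]; color 3: [9, 10, 11]; color 4: [16, 17].

χ(G) = 4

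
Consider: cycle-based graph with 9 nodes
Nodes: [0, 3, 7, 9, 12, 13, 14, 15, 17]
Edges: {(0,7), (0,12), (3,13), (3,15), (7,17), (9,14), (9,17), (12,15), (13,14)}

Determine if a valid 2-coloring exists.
No, G is not 2-colorable

Odd cycle [7, 0, 12, 15, 3, 13, 14, 9, 17] needs 3 colors (χ ≥ 3).
Hence χ(G) ≥ 3 > 2, so no proper 2-coloring exists.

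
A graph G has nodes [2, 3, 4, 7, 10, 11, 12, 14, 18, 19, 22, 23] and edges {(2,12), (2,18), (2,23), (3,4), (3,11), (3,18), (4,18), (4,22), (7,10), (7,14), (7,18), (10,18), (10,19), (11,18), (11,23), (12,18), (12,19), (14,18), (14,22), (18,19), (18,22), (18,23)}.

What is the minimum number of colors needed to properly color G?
Clique number ω(G) = 3 (lower bound: χ ≥ ω).
Odd cycle [12, 19, 10, 7, 14, 22, 4, 3, 11, 23, 2] needs 3 colors (χ ≥ 3).
Vertex 18 is adjacent to every vertex of [2, 3, 4, 7, 10, 11, 12, 14, 19, 22, 23], which already need 3 colors among themselves, so 18 needs a new color (χ ≥ 4).
The coloring below uses 4 colors, so χ(G) = 4.
A valid 4-coloring: color 1: [18]; color 2: [4, 10, 12, 14, 23]; color 3: [2, 3, 7, 19, 22]; color 4: [11].

χ(G) = 4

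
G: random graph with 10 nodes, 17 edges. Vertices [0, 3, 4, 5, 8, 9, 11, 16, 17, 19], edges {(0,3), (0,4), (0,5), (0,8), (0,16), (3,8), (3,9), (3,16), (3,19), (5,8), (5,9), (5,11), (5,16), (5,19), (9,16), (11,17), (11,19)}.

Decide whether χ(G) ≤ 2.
No, G is not 2-colorable

The clique on vertices [0, 3, 8] has size 3 > 2, so it alone needs 3 colors.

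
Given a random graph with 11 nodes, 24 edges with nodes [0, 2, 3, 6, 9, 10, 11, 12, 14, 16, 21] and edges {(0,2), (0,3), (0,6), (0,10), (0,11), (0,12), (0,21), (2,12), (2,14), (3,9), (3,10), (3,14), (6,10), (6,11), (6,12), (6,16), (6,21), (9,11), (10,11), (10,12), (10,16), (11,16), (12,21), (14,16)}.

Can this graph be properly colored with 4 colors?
Yes, G is 4-colorable

A valid 4-coloring: color 1: [0, 9, 16]; color 2: [2, 3, 6]; color 3: [10, 14, 21]; color 4: [11, 12].
(χ(G) = 4 ≤ 4.)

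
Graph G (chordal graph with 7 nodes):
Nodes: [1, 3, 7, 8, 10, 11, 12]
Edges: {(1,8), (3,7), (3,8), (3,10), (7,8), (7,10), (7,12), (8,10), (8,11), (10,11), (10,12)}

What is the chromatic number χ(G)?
Clique number ω(G) = 4 (lower bound: χ ≥ ω).
The clique on [3, 7, 8, 10] has size 4, forcing χ ≥ 4, and the coloring below uses 4 colors, so χ(G) = 4.
A valid 4-coloring: color 1: [1, 10]; color 2: [8, 12]; color 3: [7, 11]; color 4: [3].

χ(G) = 4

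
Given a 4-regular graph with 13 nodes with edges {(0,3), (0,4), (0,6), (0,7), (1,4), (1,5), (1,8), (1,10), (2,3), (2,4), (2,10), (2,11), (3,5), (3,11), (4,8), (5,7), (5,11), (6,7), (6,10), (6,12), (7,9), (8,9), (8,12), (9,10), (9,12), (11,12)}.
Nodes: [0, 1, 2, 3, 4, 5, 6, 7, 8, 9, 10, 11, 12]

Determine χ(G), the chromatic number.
Clique number ω(G) = 3 (lower bound: χ ≥ ω).
The clique on [0, 6, 7] has size 3, forcing χ ≥ 3, and the coloring below uses 3 colors, so χ(G) = 3.
A valid 3-coloring: color 1: [0, 1, 9, 11]; color 2: [3, 4, 7, 10, 12]; color 3: [2, 5, 6, 8].

χ(G) = 3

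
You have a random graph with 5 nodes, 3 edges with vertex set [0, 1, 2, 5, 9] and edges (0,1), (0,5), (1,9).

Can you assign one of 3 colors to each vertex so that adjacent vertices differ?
A valid 3-coloring: color 1: [1, 2, 5]; color 2: [0, 9].
(χ(G) = 2 ≤ 3.)

Yes, G is 3-colorable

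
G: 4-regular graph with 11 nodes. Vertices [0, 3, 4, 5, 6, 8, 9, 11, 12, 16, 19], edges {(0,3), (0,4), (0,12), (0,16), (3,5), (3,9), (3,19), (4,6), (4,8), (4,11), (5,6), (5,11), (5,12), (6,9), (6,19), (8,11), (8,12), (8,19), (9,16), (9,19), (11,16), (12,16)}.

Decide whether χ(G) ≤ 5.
A valid 5-coloring: color 1: [3, 4, 12]; color 2: [0, 6, 11]; color 3: [5, 16, 19]; color 4: [8, 9].
(χ(G) = 3 ≤ 5.)

Yes, G is 5-colorable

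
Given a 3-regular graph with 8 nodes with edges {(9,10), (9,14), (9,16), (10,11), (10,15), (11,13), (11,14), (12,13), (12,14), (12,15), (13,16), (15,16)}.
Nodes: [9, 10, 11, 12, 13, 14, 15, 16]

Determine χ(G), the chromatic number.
Clique number ω(G) = 2 (lower bound: χ ≥ ω).
Odd cycle [9, 14, 12, 13, 16] needs 3 colors (χ ≥ 3).
The coloring below uses 3 colors, so χ(G) = 3.
A valid 3-coloring: color 1: [10, 13, 14]; color 2: [11, 12, 16]; color 3: [9, 15].

χ(G) = 3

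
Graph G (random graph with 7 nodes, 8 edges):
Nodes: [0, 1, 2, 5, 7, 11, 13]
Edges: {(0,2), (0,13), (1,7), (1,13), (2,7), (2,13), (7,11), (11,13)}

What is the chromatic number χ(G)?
χ(G) = 3

Clique number ω(G) = 3 (lower bound: χ ≥ ω).
The clique on [0, 2, 13] has size 3, forcing χ ≥ 3, and the coloring below uses 3 colors, so χ(G) = 3.
A valid 3-coloring: color 1: [5, 7, 13]; color 2: [1, 2, 11]; color 3: [0].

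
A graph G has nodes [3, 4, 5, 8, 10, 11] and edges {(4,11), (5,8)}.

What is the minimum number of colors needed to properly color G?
χ(G) = 2

Clique number ω(G) = 2 (lower bound: χ ≥ ω).
The graph is bipartite (no odd cycle), so 2 colors suffice: χ(G) = 2.
A valid 2-coloring: color 1: [3, 4, 8, 10]; color 2: [5, 11].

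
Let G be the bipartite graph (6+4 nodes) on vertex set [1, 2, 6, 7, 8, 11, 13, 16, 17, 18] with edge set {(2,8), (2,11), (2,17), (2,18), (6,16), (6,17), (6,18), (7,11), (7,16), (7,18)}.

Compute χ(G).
χ(G) = 2

Clique number ω(G) = 2 (lower bound: χ ≥ ω).
The graph is bipartite (no odd cycle), so 2 colors suffice: χ(G) = 2.
A valid 2-coloring: color 1: [1, 2, 6, 7, 13]; color 2: [8, 11, 16, 17, 18].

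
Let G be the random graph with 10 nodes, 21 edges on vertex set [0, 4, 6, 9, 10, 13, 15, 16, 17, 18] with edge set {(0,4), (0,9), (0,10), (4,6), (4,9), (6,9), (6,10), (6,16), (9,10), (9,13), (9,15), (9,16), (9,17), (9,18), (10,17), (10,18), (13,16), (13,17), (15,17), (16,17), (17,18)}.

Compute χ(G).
χ(G) = 4

Clique number ω(G) = 4 (lower bound: χ ≥ ω).
The clique on [9, 13, 16, 17] has size 4, forcing χ ≥ 4, and the coloring below uses 4 colors, so χ(G) = 4.
A valid 4-coloring: color 1: [9]; color 2: [0, 6, 17]; color 3: [4, 10, 15, 16]; color 4: [13, 18].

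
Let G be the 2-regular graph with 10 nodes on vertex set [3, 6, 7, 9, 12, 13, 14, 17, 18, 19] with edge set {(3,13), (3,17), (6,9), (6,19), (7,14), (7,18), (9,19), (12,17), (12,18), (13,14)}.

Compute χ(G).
χ(G) = 3

Clique number ω(G) = 3 (lower bound: χ ≥ ω).
The clique on [6, 9, 19] has size 3, forcing χ ≥ 3, and the coloring below uses 3 colors, so χ(G) = 3.
A valid 3-coloring: color 1: [13, 17, 18, 19]; color 2: [3, 6, 12, 14]; color 3: [7, 9].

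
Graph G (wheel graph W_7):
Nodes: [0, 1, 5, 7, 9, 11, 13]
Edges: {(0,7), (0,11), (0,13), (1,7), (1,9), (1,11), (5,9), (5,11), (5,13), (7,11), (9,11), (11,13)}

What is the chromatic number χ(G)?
Clique number ω(G) = 3 (lower bound: χ ≥ ω).
The clique on [0, 11, 13] has size 3, forcing χ ≥ 3, and the coloring below uses 3 colors, so χ(G) = 3.
A valid 3-coloring: color 1: [11]; color 2: [0, 1, 5]; color 3: [7, 9, 13].

χ(G) = 3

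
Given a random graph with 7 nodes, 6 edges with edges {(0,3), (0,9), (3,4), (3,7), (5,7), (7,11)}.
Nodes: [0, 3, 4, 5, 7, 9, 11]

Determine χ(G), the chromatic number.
Clique number ω(G) = 2 (lower bound: χ ≥ ω).
The graph is bipartite (no odd cycle), so 2 colors suffice: χ(G) = 2.
A valid 2-coloring: color 1: [3, 5, 9, 11]; color 2: [0, 4, 7].

χ(G) = 2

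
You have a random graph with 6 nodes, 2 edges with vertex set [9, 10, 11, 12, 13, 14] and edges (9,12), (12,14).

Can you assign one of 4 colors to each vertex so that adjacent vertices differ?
Yes, G is 4-colorable

A valid 4-coloring: color 1: [10, 11, 12, 13]; color 2: [9, 14].
(χ(G) = 2 ≤ 4.)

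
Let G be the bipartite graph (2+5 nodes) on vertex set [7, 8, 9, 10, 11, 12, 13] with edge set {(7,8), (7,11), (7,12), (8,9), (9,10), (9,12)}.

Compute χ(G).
χ(G) = 2

Clique number ω(G) = 2 (lower bound: χ ≥ ω).
The graph is bipartite (no odd cycle), so 2 colors suffice: χ(G) = 2.
A valid 2-coloring: color 1: [7, 9, 13]; color 2: [8, 10, 11, 12].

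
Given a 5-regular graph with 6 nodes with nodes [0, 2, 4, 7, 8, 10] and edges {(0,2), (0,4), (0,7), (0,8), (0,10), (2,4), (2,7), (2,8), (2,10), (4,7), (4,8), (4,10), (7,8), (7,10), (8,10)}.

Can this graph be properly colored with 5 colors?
No, G is not 5-colorable

The clique on vertices [0, 2, 4, 7, 8, 10] has size 6 > 5, so it alone needs 6 colors.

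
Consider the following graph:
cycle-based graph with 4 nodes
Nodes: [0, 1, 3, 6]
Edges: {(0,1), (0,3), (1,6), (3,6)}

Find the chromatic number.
Clique number ω(G) = 2 (lower bound: χ ≥ ω).
The graph is bipartite (no odd cycle), so 2 colors suffice: χ(G) = 2.
A valid 2-coloring: color 1: [0, 6]; color 2: [1, 3].

χ(G) = 2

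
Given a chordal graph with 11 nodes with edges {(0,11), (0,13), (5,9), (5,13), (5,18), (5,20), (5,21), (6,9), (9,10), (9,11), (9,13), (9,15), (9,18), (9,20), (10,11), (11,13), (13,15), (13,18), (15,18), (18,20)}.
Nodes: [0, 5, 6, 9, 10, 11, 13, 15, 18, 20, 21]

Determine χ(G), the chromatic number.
χ(G) = 4

Clique number ω(G) = 4 (lower bound: χ ≥ ω).
The clique on [5, 9, 18, 20] has size 4, forcing χ ≥ 4, and the coloring below uses 4 colors, so χ(G) = 4.
A valid 4-coloring: color 1: [0, 9, 21]; color 2: [6, 10, 13, 20]; color 3: [11, 18]; color 4: [5, 15].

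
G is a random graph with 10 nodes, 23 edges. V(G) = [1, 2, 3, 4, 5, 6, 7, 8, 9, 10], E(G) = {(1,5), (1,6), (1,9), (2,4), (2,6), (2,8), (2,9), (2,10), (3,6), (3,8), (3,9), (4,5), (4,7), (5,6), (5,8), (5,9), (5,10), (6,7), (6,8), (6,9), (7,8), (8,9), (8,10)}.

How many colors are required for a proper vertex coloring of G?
Clique number ω(G) = 4 (lower bound: χ ≥ ω).
The clique on [2, 6, 8, 9] has size 4, forcing χ ≥ 4, and the coloring below uses 4 colors, so χ(G) = 4.
A valid 4-coloring: color 1: [1, 4, 8]; color 2: [6, 10]; color 3: [2, 3, 5, 7]; color 4: [9].

χ(G) = 4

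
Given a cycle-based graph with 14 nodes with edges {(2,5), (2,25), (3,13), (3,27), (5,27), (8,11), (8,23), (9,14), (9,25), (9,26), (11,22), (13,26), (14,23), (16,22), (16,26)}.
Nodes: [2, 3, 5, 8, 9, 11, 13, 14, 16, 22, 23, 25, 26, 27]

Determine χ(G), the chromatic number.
Clique number ω(G) = 2 (lower bound: χ ≥ ω).
The graph is bipartite (no odd cycle), so 2 colors suffice: χ(G) = 2.
A valid 2-coloring: color 1: [2, 9, 11, 13, 16, 23, 27]; color 2: [3, 5, 8, 14, 22, 25, 26].

χ(G) = 2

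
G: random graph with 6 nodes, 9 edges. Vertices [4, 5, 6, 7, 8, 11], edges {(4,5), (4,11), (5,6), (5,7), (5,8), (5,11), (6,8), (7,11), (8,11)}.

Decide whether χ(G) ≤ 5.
A valid 5-coloring: color 1: [5]; color 2: [6, 11]; color 3: [4, 7, 8].
(χ(G) = 3 ≤ 5.)

Yes, G is 5-colorable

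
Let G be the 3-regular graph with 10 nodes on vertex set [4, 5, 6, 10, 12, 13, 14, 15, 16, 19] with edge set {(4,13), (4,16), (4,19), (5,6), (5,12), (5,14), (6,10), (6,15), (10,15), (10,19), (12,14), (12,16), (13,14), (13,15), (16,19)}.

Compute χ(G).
Clique number ω(G) = 3 (lower bound: χ ≥ ω).
The clique on [4, 16, 19] has size 3, forcing χ ≥ 3, and the coloring below uses 3 colors, so χ(G) = 3.
A valid 3-coloring: color 1: [14, 15, 16]; color 2: [6, 12, 13, 19]; color 3: [4, 5, 10].

χ(G) = 3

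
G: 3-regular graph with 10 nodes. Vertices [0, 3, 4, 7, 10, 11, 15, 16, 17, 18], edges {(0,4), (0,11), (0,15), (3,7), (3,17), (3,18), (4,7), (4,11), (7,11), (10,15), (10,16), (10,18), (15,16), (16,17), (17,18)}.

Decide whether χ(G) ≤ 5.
Yes, G is 5-colorable

A valid 5-coloring: color 1: [0, 3, 16]; color 2: [4, 15, 18]; color 3: [7, 10, 17]; color 4: [11].
(χ(G) = 3 ≤ 5.)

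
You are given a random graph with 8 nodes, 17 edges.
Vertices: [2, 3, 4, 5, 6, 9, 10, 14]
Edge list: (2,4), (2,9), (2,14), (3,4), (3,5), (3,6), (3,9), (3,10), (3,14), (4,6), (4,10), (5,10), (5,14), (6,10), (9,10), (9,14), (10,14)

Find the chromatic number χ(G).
χ(G) = 4

Clique number ω(G) = 4 (lower bound: χ ≥ ω).
The clique on [3, 4, 6, 10] has size 4, forcing χ ≥ 4, and the coloring below uses 4 colors, so χ(G) = 4.
A valid 4-coloring: color 1: [2, 10]; color 2: [3]; color 3: [4, 14]; color 4: [5, 6, 9].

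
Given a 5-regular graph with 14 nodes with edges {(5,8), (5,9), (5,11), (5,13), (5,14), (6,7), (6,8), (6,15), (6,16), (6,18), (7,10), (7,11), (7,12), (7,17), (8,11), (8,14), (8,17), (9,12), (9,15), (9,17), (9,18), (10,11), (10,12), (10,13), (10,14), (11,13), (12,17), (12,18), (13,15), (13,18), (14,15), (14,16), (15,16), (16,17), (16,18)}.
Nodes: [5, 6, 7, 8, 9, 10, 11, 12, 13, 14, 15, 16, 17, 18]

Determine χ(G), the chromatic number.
Clique number ω(G) = 3 (lower bound: χ ≥ ω).
The clique on [5, 8, 11] has size 3, forcing χ ≥ 3, and the coloring below uses 3 colors, so χ(G) = 3.
A valid 3-coloring: color 1: [7, 8, 9, 13, 16]; color 2: [5, 10, 15, 17, 18]; color 3: [6, 11, 12, 14].

χ(G) = 3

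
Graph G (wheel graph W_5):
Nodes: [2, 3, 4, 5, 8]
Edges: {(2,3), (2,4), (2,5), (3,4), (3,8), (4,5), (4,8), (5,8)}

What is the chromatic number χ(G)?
Clique number ω(G) = 3 (lower bound: χ ≥ ω).
The clique on [3, 4, 8] has size 3, forcing χ ≥ 3, and the coloring below uses 3 colors, so χ(G) = 3.
A valid 3-coloring: color 1: [4]; color 2: [2, 8]; color 3: [3, 5].

χ(G) = 3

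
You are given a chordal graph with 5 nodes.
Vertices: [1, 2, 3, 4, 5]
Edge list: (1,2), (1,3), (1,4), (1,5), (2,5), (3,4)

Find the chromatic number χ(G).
Clique number ω(G) = 3 (lower bound: χ ≥ ω).
The clique on [1, 2, 5] has size 3, forcing χ ≥ 3, and the coloring below uses 3 colors, so χ(G) = 3.
A valid 3-coloring: color 1: [1]; color 2: [2, 4]; color 3: [3, 5].

χ(G) = 3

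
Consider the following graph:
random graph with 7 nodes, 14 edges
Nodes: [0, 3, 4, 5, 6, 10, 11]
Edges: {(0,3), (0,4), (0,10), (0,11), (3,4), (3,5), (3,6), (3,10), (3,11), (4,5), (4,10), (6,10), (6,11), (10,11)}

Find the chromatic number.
Clique number ω(G) = 4 (lower bound: χ ≥ ω).
The clique on [0, 3, 10, 11] has size 4, forcing χ ≥ 4, and the coloring below uses 4 colors, so χ(G) = 4.
A valid 4-coloring: color 1: [3]; color 2: [5, 10]; color 3: [4, 11]; color 4: [0, 6].

χ(G) = 4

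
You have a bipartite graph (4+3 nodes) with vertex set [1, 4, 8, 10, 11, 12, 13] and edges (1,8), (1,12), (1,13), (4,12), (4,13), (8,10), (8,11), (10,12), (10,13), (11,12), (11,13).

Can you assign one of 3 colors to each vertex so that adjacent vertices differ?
A valid 3-coloring: color 1: [8, 12, 13]; color 2: [1, 4, 10, 11].
(χ(G) = 2 ≤ 3.)

Yes, G is 3-colorable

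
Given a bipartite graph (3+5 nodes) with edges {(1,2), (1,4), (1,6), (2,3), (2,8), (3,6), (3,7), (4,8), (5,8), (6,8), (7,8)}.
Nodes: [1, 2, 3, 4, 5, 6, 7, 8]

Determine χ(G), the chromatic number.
Clique number ω(G) = 2 (lower bound: χ ≥ ω).
The graph is bipartite (no odd cycle), so 2 colors suffice: χ(G) = 2.
A valid 2-coloring: color 1: [1, 3, 8]; color 2: [2, 4, 5, 6, 7].

χ(G) = 2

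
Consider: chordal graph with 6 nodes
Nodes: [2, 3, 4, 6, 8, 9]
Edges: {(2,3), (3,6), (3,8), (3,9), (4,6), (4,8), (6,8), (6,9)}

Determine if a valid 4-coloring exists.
Yes, G is 4-colorable

A valid 4-coloring: color 1: [3, 4]; color 2: [2, 6]; color 3: [8, 9].
(χ(G) = 3 ≤ 4.)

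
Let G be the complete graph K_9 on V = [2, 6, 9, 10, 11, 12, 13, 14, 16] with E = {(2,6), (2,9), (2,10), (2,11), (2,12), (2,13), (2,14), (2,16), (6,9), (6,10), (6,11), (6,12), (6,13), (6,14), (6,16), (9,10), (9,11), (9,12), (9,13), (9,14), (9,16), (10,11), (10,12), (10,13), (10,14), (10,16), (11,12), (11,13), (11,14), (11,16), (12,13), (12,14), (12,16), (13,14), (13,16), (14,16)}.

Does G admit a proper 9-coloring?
Yes, G is 9-colorable

A valid 9-coloring: color 1: [2]; color 2: [10]; color 3: [9]; color 4: [11]; color 5: [12]; color 6: [13]; color 7: [14]; color 8: [6]; color 9: [16].
(χ(G) = 9 ≤ 9.)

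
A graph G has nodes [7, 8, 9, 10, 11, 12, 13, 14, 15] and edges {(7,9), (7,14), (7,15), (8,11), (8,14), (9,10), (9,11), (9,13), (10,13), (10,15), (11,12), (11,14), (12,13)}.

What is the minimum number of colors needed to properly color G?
χ(G) = 3

Clique number ω(G) = 3 (lower bound: χ ≥ ω).
The clique on [8, 11, 14] has size 3, forcing χ ≥ 3, and the coloring below uses 3 colors, so χ(G) = 3.
A valid 3-coloring: color 1: [8, 9, 12, 15]; color 2: [7, 11, 13]; color 3: [10, 14].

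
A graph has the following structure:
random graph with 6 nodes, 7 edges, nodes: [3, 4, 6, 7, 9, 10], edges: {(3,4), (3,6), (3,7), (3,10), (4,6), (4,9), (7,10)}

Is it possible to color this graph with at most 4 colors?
A valid 4-coloring: color 1: [3, 9]; color 2: [4, 7]; color 3: [6, 10].
(χ(G) = 3 ≤ 4.)

Yes, G is 4-colorable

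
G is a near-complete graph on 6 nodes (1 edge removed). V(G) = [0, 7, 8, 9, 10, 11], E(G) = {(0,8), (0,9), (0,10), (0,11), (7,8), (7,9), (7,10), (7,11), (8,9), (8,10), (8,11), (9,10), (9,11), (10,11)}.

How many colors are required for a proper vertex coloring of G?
Clique number ω(G) = 5 (lower bound: χ ≥ ω).
The clique on [0, 8, 9, 10, 11] has size 5, forcing χ ≥ 5, and the coloring below uses 5 colors, so χ(G) = 5.
A valid 5-coloring: color 1: [8]; color 2: [11]; color 3: [9]; color 4: [10]; color 5: [0, 7].

χ(G) = 5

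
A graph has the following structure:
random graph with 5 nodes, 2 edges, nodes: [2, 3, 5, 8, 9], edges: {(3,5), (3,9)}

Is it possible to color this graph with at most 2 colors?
Yes, G is 2-colorable

A valid 2-coloring: color 1: [2, 3, 8]; color 2: [5, 9].
(χ(G) = 2 ≤ 2.)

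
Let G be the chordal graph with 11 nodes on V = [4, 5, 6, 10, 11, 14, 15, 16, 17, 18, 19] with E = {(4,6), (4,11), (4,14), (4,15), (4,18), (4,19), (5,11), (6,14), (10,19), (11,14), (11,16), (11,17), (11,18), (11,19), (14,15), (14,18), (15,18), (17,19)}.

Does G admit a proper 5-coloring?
A valid 5-coloring: color 1: [6, 10, 11, 15]; color 2: [4, 5, 16, 17]; color 3: [14, 19]; color 4: [18].
(χ(G) = 4 ≤ 5.)

Yes, G is 5-colorable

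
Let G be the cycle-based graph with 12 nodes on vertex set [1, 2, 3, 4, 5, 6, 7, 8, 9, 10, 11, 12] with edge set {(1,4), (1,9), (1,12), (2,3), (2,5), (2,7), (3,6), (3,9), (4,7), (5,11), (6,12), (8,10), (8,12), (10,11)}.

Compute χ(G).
Clique number ω(G) = 2 (lower bound: χ ≥ ω).
Odd cycle [9, 3, 6, 12, 1] needs 3 colors (χ ≥ 3).
The coloring below uses 3 colors, so χ(G) = 3.
A valid 3-coloring: color 1: [2, 4, 9, 11, 12]; color 2: [1, 3, 5, 7, 10]; color 3: [6, 8].

χ(G) = 3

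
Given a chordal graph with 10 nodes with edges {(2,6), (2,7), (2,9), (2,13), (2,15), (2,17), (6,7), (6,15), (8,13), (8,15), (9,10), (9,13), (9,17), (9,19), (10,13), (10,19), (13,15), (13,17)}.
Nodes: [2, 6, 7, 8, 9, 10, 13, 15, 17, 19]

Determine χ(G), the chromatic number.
Clique number ω(G) = 4 (lower bound: χ ≥ ω).
The clique on [2, 9, 13, 17] has size 4, forcing χ ≥ 4, and the coloring below uses 4 colors, so χ(G) = 4.
A valid 4-coloring: color 1: [6, 13, 19]; color 2: [2, 8, 10]; color 3: [7, 9, 15]; color 4: [17].

χ(G) = 4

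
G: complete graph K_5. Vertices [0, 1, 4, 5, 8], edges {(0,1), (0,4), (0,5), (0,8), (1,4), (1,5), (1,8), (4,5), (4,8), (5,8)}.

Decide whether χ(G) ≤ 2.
The clique on vertices [0, 1, 4, 5, 8] has size 5 > 2, so it alone needs 5 colors.

No, G is not 2-colorable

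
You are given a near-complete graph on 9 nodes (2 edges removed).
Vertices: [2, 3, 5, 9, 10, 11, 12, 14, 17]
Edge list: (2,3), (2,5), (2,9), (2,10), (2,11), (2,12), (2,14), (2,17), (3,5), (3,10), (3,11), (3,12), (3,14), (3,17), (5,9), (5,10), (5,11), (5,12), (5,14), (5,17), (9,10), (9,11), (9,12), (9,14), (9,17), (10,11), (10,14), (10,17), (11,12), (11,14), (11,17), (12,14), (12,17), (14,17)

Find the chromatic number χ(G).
Clique number ω(G) = 7 (lower bound: χ ≥ ω).
The clique on [2, 5, 9, 10, 11, 14, 17] has size 7, forcing χ ≥ 7, and the coloring below uses 7 colors, so χ(G) = 7.
A valid 7-coloring: color 1: [11]; color 2: [5]; color 3: [2]; color 4: [17]; color 5: [14]; color 6: [3, 9]; color 7: [10, 12].

χ(G) = 7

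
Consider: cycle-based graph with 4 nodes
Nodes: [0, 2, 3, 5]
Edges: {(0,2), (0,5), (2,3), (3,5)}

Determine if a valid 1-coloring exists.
Edge (0,2) forces its endpoints to differ, so 1 color is not enough.

No, G is not 1-colorable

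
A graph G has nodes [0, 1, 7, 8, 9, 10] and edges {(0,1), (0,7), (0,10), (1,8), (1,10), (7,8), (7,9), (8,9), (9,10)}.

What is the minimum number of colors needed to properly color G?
χ(G) = 3

Clique number ω(G) = 3 (lower bound: χ ≥ ω).
The clique on [0, 1, 10] has size 3, forcing χ ≥ 3, and the coloring below uses 3 colors, so χ(G) = 3.
A valid 3-coloring: color 1: [8, 10]; color 2: [0, 9]; color 3: [1, 7].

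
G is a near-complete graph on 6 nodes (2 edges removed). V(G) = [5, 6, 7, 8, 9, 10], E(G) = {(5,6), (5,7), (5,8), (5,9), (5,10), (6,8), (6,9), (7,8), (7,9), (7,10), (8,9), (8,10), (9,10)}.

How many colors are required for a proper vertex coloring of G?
Clique number ω(G) = 5 (lower bound: χ ≥ ω).
The clique on [5, 7, 8, 9, 10] has size 5, forcing χ ≥ 5, and the coloring below uses 5 colors, so χ(G) = 5.
A valid 5-coloring: color 1: [9]; color 2: [5]; color 3: [8]; color 4: [6, 10]; color 5: [7].

χ(G) = 5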